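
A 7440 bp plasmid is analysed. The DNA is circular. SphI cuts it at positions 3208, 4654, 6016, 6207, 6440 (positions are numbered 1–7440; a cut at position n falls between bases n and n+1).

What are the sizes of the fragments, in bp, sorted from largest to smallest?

Circular molecule, 5 cuts → 5 fragments:
  4654 − 3208 = 1446 bp
  6016 − 4654 = 1362 bp
  6207 − 6016 = 191 bp
  6440 − 6207 = 233 bp
  wrap: 7440 − 6440 + 3208 = 4208 bp
Sorted largest to smallest: 4208, 1446, 1362, 233, 191 bp.

4208, 1446, 1362, 233, 191 bp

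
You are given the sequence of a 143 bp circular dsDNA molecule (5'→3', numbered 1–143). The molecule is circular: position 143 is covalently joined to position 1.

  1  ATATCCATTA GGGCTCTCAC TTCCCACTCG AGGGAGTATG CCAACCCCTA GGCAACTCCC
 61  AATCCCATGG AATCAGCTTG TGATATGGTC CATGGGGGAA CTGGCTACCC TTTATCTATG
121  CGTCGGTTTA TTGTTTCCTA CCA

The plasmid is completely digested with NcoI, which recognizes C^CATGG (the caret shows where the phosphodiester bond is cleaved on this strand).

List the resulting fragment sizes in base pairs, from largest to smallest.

118, 25 bp

NcoI sites (CCATGG) start at positions 65, 90.
NcoI cuts after the first base of each site, so after positions 65, 90.
Circular molecule, 2 cuts → 2 fragments:
  66–90 → 25 bp
  91–143 then 1–65 → 53 + 65 = 118 bp
Sorted largest to smallest: 118, 25 bp.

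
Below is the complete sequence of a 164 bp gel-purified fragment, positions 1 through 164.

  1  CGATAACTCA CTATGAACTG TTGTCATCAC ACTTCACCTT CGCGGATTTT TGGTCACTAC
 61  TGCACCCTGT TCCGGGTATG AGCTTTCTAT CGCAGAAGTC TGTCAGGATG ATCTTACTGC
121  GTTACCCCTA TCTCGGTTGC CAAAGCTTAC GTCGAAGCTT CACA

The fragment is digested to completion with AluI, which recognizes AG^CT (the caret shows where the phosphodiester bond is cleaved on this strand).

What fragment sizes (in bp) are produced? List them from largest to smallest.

82, 63, 12, 7 bp

AluI sites (AGCT) start at positions 81, 144, 156.
AluI cuts after base 2 of each site, so after positions 82, 145, 157.
Linear molecule, 3 cuts → 4 fragments:
  1–82 → 82 bp
  83–145 → 63 bp
  146–157 → 12 bp
  158–164 → 7 bp
Sorted largest to smallest: 82, 63, 12, 7 bp.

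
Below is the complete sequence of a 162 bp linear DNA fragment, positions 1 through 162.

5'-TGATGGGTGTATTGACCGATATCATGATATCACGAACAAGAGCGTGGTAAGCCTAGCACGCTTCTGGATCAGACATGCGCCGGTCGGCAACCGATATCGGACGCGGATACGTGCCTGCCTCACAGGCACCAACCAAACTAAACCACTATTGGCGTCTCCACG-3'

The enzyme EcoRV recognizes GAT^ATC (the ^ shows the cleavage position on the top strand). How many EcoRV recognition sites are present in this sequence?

GATATC occurs starting at positions 18, 26, 93.
EcoRV cuts at 3 sites.

3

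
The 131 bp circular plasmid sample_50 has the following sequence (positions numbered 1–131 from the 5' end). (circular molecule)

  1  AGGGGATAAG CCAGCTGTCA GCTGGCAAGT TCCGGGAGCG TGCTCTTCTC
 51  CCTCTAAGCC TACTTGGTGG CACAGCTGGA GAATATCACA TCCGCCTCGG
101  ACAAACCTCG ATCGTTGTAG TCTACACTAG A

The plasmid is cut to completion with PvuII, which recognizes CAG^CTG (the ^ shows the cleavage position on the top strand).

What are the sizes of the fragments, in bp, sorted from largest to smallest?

PvuII sites (CAGCTG) start at positions 12, 19, 73.
PvuII cuts after base 3 of each site, so after positions 14, 21, 75.
Circular molecule, 3 cuts → 3 fragments:
  15–21 → 7 bp
  22–75 → 54 bp
  76–131 then 1–14 → 56 + 14 = 70 bp
Sorted largest to smallest: 70, 54, 7 bp.

70, 54, 7 bp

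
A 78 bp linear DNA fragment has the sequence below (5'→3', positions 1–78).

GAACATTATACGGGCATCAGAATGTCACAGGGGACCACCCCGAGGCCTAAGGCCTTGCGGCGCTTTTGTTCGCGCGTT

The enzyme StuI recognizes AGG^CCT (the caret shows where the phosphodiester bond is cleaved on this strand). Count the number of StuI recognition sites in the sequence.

2

AGGCCT occurs starting at positions 43, 50.
StuI cuts at 2 sites.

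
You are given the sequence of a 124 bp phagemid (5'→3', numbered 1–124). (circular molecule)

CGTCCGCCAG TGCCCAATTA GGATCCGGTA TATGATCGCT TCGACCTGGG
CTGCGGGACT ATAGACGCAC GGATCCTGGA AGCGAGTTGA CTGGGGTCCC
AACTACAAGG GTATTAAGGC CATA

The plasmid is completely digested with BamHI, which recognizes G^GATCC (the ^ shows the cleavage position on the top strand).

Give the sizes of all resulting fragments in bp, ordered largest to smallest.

74, 50 bp

BamHI sites (GGATCC) start at positions 21, 71.
BamHI cuts after the first base of each site, so after positions 21, 71.
Circular molecule, 2 cuts → 2 fragments:
  22–71 → 50 bp
  72–124 then 1–21 → 53 + 21 = 74 bp
Sorted largest to smallest: 74, 50 bp.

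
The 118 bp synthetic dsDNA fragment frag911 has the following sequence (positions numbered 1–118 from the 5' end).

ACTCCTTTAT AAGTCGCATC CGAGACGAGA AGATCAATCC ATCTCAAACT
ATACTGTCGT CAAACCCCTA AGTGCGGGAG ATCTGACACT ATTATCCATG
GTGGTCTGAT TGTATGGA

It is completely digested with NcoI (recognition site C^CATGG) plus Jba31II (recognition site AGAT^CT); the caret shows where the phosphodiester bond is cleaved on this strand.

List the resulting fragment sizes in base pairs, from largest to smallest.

82, 22, 14 bp

The NcoI site (CCATGG) starts at position 96.
NcoI cuts after the first base of each site, so after position 96.
The Jba31II site (AGATCT) starts at position 79.
Jba31II cuts after base 4 of each site, so after position 82.
Combined cut positions: 82, 96.
Linear molecule, 2 cuts → 3 fragments:
  1–82 → 82 bp
  83–96 → 14 bp
  97–118 → 22 bp
Sorted largest to smallest: 82, 22, 14 bp.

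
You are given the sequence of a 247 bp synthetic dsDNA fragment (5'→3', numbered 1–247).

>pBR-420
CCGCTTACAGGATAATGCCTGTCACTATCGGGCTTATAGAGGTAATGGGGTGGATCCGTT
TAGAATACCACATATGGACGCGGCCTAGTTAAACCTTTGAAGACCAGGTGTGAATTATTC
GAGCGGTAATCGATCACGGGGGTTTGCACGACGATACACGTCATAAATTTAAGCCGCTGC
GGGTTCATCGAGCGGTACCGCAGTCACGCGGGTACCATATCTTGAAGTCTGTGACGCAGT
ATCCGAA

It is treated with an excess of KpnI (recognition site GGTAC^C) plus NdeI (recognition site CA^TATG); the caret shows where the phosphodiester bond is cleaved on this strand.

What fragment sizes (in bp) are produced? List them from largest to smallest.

126, 72, 32, 17 bp

KpnI sites (GGTACC) start at positions 194, 211.
KpnI cuts after base 5 of each site (before the last base), so after positions 198, 215.
The NdeI site (CATATG) starts at position 71.
NdeI cuts after base 2 of each site, so after position 72.
Combined cut positions: 72, 198, 215.
Linear molecule, 3 cuts → 4 fragments:
  1–72 → 72 bp
  73–198 → 126 bp
  199–215 → 17 bp
  216–247 → 32 bp
Sorted largest to smallest: 126, 72, 32, 17 bp.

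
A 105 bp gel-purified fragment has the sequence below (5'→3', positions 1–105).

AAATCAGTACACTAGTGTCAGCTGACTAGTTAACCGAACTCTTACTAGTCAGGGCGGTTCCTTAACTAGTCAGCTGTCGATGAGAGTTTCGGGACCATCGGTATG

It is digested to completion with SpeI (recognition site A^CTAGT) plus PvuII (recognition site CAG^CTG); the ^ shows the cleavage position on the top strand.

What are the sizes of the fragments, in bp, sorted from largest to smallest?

32, 21, 19, 11, 10, 8, 4 bp

SpeI sites (ACTAGT) start at positions 11, 25, 44, 65.
SpeI cuts after the first base of each site, so after positions 11, 25, 44, 65.
PvuII sites (CAGCTG) start at positions 19, 71.
PvuII cuts after base 3 of each site, so after positions 21, 73.
Combined cut positions: 11, 21, 25, 44, 65, 73.
Linear molecule, 6 cuts → 7 fragments:
  1–11 → 11 bp
  12–21 → 10 bp
  22–25 → 4 bp
  26–44 → 19 bp
  45–65 → 21 bp
  66–73 → 8 bp
  74–105 → 32 bp
Sorted largest to smallest: 32, 21, 19, 11, 10, 8, 4 bp.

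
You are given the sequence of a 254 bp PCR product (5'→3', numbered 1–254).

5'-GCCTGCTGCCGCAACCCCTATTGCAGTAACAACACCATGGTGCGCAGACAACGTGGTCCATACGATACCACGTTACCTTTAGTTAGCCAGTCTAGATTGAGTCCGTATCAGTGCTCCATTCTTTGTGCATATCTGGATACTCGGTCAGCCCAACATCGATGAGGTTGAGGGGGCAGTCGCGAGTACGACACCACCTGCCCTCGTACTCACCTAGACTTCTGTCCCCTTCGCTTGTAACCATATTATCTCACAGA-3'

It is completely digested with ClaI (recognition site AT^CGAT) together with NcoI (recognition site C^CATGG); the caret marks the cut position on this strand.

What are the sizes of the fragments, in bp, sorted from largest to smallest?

121, 98, 35 bp

The ClaI site (ATCGAT) starts at position 155.
ClaI cuts after base 2 of each site, so after position 156.
The NcoI site (CCATGG) starts at position 35.
NcoI cuts after the first base of each site, so after position 35.
Combined cut positions: 35, 156.
Linear molecule, 2 cuts → 3 fragments:
  1–35 → 35 bp
  36–156 → 121 bp
  157–254 → 98 bp
Sorted largest to smallest: 121, 98, 35 bp.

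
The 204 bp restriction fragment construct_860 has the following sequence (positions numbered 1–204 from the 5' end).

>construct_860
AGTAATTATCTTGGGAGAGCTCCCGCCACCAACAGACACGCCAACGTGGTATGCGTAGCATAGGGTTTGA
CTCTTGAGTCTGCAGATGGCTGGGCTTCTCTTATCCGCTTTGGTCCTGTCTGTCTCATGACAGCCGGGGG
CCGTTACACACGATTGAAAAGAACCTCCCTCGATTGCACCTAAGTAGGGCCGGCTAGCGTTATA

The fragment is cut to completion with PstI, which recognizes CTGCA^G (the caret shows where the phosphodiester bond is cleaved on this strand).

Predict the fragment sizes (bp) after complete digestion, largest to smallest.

120, 84 bp

The PstI site (CTGCAG) starts at position 80.
PstI cuts after base 5 of each site (before the last base), so after position 84.
Linear molecule, 1 cut → 2 fragments:
  1–84 → 84 bp
  85–204 → 120 bp
Sorted largest to smallest: 120, 84 bp.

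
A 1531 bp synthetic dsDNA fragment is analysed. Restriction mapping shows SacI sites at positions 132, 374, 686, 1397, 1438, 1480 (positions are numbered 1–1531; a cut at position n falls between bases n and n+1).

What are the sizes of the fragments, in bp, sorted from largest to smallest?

Linear molecule, 6 cuts → 7 fragments:
  132 − 0 = 132 bp
  374 − 132 = 242 bp
  686 − 374 = 312 bp
  1397 − 686 = 711 bp
  1438 − 1397 = 41 bp
  1480 − 1438 = 42 bp
  1531 − 1480 = 51 bp
Sorted largest to smallest: 711, 312, 242, 132, 51, 42, 41 bp.

711, 312, 242, 132, 51, 42, 41 bp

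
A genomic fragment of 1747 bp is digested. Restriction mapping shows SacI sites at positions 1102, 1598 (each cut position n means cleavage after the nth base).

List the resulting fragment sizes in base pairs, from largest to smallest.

Linear molecule, 2 cuts → 3 fragments:
  1102 − 0 = 1102 bp
  1598 − 1102 = 496 bp
  1747 − 1598 = 149 bp
Sorted largest to smallest: 1102, 496, 149 bp.

1102, 496, 149 bp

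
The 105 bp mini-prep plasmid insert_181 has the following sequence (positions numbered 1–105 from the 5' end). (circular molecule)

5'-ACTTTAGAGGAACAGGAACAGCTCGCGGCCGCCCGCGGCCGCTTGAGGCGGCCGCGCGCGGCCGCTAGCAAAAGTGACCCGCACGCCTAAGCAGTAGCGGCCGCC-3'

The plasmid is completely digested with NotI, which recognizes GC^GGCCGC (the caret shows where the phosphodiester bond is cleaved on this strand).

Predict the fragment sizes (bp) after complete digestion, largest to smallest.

NotI sites (GCGGCCGC) start at positions 25, 35, 48, 58, 97.
NotI cuts after base 2 of each site, so after positions 26, 36, 49, 59, 98.
Circular molecule, 5 cuts → 5 fragments:
  27–36 → 10 bp
  37–49 → 13 bp
  50–59 → 10 bp
  60–98 → 39 bp
  99–105 then 1–26 → 7 + 26 = 33 bp
Sorted largest to smallest: 39, 33, 13, 10, 10 bp.

39, 33, 13, 10, 10 bp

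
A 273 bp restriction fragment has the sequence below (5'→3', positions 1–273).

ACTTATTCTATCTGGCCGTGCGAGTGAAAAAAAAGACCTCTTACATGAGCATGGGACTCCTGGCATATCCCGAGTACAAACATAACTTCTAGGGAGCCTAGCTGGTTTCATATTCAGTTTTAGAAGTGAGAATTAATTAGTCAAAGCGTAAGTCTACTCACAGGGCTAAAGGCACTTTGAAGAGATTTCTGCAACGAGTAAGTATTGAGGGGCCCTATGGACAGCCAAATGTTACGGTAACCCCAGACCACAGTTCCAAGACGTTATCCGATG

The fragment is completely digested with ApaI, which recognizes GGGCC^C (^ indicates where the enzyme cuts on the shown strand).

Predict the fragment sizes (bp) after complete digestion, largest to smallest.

The ApaI site (GGGCCC) starts at position 210.
ApaI cuts after base 5 of each site (before the last base), so after position 214.
Linear molecule, 1 cut → 2 fragments:
  1–214 → 214 bp
  215–273 → 59 bp
Sorted largest to smallest: 214, 59 bp.

214, 59 bp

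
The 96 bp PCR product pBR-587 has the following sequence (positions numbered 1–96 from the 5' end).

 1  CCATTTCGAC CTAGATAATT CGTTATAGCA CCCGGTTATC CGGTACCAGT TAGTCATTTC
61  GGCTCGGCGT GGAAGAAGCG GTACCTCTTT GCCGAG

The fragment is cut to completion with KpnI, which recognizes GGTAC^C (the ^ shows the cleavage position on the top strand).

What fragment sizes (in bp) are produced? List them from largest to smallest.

46, 38, 12 bp

KpnI sites (GGTACC) start at positions 42, 80.
KpnI cuts after base 5 of each site (before the last base), so after positions 46, 84.
Linear molecule, 2 cuts → 3 fragments:
  1–46 → 46 bp
  47–84 → 38 bp
  85–96 → 12 bp
Sorted largest to smallest: 46, 38, 12 bp.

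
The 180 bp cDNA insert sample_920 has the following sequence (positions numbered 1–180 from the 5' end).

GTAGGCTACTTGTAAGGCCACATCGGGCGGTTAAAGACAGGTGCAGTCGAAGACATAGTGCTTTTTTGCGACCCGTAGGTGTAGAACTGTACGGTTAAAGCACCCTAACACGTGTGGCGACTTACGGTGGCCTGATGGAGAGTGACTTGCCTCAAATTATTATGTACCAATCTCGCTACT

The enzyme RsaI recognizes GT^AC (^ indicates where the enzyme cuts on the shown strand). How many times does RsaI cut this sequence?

2

GTAC occurs starting at positions 89, 164.
RsaI cuts at 2 sites.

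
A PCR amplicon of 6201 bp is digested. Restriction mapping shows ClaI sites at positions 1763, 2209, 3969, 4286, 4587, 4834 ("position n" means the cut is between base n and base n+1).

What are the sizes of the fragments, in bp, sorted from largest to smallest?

Linear molecule, 6 cuts → 7 fragments:
  1763 − 0 = 1763 bp
  2209 − 1763 = 446 bp
  3969 − 2209 = 1760 bp
  4286 − 3969 = 317 bp
  4587 − 4286 = 301 bp
  4834 − 4587 = 247 bp
  6201 − 4834 = 1367 bp
Sorted largest to smallest: 1763, 1760, 1367, 446, 317, 301, 247 bp.

1763, 1760, 1367, 446, 317, 301, 247 bp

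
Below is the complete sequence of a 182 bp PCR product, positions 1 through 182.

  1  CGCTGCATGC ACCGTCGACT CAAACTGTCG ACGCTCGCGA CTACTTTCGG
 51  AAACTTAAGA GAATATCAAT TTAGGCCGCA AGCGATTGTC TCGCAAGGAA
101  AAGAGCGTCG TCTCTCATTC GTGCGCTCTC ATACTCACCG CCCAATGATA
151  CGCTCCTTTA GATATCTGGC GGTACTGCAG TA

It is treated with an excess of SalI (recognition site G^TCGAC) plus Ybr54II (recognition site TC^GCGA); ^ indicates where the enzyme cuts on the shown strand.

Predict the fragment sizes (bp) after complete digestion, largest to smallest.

SalI sites (GTCGAC) start at positions 14, 27.
SalI cuts after the first base of each site, so after positions 14, 27.
The Ybr54II site (TCGCGA) starts at position 35.
Ybr54II cuts after base 2 of each site, so after position 36.
Combined cut positions: 14, 27, 36.
Linear molecule, 3 cuts → 4 fragments:
  1–14 → 14 bp
  15–27 → 13 bp
  28–36 → 9 bp
  37–182 → 146 bp
Sorted largest to smallest: 146, 14, 13, 9 bp.

146, 14, 13, 9 bp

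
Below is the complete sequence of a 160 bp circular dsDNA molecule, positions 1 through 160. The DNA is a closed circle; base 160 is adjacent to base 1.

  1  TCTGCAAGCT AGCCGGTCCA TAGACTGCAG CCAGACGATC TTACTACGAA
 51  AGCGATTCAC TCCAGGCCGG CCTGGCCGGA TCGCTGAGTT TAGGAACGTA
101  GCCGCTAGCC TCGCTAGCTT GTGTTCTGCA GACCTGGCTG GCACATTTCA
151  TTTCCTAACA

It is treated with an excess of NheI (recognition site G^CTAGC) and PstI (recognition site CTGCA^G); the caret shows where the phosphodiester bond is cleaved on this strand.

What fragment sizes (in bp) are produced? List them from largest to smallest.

75, 38, 21, 17, 9 bp

NheI sites (GCTAGC) start at positions 8, 104, 113.
NheI cuts after the first base of each site, so after positions 8, 104, 113.
PstI sites (CTGCAG) start at positions 25, 126.
PstI cuts after base 5 of each site (before the last base), so after positions 29, 130.
Combined cut positions: 8, 29, 104, 113, 130.
Circular molecule, 5 cuts → 5 fragments:
  9–29 → 21 bp
  30–104 → 75 bp
  105–113 → 9 bp
  114–130 → 17 bp
  131–160 then 1–8 → 30 + 8 = 38 bp
Sorted largest to smallest: 75, 38, 21, 17, 9 bp.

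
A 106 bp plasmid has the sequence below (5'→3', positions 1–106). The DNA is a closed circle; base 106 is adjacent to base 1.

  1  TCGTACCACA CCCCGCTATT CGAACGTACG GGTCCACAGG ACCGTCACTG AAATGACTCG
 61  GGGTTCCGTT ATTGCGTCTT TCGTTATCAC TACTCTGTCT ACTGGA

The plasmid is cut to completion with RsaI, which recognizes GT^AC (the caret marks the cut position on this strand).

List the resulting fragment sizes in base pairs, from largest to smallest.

RsaI sites (GTAC) start at positions 3, 26.
RsaI cuts after base 2 of each site, so after positions 4, 27.
Circular molecule, 2 cuts → 2 fragments:
  5–27 → 23 bp
  28–106 then 1–4 → 79 + 4 = 83 bp
Sorted largest to smallest: 83, 23 bp.

83, 23 bp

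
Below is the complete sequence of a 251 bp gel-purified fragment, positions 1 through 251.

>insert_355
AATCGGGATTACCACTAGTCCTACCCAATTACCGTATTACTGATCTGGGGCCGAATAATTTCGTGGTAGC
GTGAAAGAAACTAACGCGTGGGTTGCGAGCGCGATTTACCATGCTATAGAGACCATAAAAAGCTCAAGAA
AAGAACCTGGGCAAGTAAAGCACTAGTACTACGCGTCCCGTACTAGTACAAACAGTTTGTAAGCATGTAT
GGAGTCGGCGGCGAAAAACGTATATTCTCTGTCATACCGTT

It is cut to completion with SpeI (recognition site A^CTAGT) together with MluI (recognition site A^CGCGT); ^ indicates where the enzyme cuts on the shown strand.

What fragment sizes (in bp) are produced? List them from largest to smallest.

SpeI sites (ACTAGT) start at positions 14, 162, 182.
SpeI cuts after the first base of each site, so after positions 14, 162, 182.
MluI sites (ACGCGT) start at positions 84, 171.
MluI cuts after the first base of each site, so after positions 84, 171.
Combined cut positions: 14, 84, 162, 171, 182.
Linear molecule, 5 cuts → 6 fragments:
  1–14 → 14 bp
  15–84 → 70 bp
  85–162 → 78 bp
  163–171 → 9 bp
  172–182 → 11 bp
  183–251 → 69 bp
Sorted largest to smallest: 78, 70, 69, 14, 11, 9 bp.

78, 70, 69, 14, 11, 9 bp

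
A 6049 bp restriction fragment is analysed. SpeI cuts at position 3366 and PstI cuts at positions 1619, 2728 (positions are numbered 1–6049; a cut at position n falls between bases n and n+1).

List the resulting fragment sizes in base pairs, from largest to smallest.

Combined cut positions (sorted): 1619, 2728, 3366.
Linear molecule, 3 cuts → 4 fragments:
  1619 − 0 = 1619 bp
  2728 − 1619 = 1109 bp
  3366 − 2728 = 638 bp
  6049 − 3366 = 2683 bp
Sorted largest to smallest: 2683, 1619, 1109, 638 bp.

2683, 1619, 1109, 638 bp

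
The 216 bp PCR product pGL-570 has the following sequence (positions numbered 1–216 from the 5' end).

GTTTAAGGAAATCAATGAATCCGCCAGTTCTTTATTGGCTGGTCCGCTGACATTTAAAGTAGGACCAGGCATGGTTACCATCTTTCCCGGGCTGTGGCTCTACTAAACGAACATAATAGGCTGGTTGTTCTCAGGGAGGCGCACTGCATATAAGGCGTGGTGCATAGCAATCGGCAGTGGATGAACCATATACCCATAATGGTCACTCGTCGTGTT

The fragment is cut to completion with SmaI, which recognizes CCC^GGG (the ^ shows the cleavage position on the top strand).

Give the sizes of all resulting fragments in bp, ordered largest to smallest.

The SmaI site (CCCGGG) starts at position 86.
SmaI cuts after base 3 of each site, so after position 88.
Linear molecule, 1 cut → 2 fragments:
  1–88 → 88 bp
  89–216 → 128 bp
Sorted largest to smallest: 128, 88 bp.

128, 88 bp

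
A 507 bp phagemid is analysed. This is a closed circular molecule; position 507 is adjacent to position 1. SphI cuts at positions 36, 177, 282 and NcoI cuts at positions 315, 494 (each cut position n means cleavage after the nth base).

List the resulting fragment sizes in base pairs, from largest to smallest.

Combined cut positions (sorted): 36, 177, 282, 315, 494.
Circular molecule, 5 cuts → 5 fragments:
  177 − 36 = 141 bp
  282 − 177 = 105 bp
  315 − 282 = 33 bp
  494 − 315 = 179 bp
  wrap: 507 − 494 + 36 = 49 bp
Sorted largest to smallest: 179, 141, 105, 49, 33 bp.

179, 141, 105, 49, 33 bp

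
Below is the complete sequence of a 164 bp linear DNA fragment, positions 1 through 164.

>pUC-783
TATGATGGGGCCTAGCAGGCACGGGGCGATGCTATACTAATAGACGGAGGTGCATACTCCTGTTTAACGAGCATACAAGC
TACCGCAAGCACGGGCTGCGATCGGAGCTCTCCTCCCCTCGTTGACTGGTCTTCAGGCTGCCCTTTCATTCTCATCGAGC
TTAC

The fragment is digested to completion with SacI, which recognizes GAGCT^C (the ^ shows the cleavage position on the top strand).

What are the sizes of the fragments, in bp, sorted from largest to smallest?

109, 55 bp

The SacI site (GAGCTC) starts at position 105.
SacI cuts after base 5 of each site (before the last base), so after position 109.
Linear molecule, 1 cut → 2 fragments:
  1–109 → 109 bp
  110–164 → 55 bp
Sorted largest to smallest: 109, 55 bp.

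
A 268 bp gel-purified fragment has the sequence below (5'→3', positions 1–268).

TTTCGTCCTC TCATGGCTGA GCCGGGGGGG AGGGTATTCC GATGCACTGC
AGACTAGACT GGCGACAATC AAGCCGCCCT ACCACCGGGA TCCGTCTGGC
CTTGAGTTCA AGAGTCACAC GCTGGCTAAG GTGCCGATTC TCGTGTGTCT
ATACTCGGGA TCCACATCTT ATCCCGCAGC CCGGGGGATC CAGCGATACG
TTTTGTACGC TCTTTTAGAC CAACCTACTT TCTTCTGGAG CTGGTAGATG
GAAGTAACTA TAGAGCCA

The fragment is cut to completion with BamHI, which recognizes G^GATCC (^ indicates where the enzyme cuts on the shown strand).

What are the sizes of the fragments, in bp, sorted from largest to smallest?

88, 82, 70, 28 bp

BamHI sites (GGATCC) start at positions 88, 158, 186.
BamHI cuts after the first base of each site, so after positions 88, 158, 186.
Linear molecule, 3 cuts → 4 fragments:
  1–88 → 88 bp
  89–158 → 70 bp
  159–186 → 28 bp
  187–268 → 82 bp
Sorted largest to smallest: 88, 82, 70, 28 bp.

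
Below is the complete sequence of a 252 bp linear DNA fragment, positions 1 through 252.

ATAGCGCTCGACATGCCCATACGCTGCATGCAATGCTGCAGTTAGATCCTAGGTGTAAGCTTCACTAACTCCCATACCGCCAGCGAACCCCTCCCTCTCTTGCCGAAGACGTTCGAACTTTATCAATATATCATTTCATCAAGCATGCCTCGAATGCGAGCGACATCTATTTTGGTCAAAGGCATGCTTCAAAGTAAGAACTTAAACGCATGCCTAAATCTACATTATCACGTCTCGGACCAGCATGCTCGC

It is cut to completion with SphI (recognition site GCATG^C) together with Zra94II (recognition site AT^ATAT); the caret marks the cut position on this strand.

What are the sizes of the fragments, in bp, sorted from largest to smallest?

SphI sites (GCATGC) start at positions 26, 143, 182, 208, 243.
SphI cuts after base 5 of each site (before the last base), so after positions 30, 147, 186, 212, 247.
The Zra94II site (ATATAT) starts at position 126.
Zra94II cuts after base 2 of each site, so after position 127.
Combined cut positions: 30, 127, 147, 186, 212, 247.
Linear molecule, 6 cuts → 7 fragments:
  1–30 → 30 bp
  31–127 → 97 bp
  128–147 → 20 bp
  148–186 → 39 bp
  187–212 → 26 bp
  213–247 → 35 bp
  248–252 → 5 bp
Sorted largest to smallest: 97, 39, 35, 30, 26, 20, 5 bp.

97, 39, 35, 30, 26, 20, 5 bp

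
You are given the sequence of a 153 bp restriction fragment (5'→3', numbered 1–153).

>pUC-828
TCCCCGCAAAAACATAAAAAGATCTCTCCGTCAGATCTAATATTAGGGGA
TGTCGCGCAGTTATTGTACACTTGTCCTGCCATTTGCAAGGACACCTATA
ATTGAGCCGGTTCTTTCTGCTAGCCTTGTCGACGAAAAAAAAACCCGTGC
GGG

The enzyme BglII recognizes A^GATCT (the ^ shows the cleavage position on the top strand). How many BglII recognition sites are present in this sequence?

AGATCT occurs starting at positions 20, 33.
BglII cuts at 2 sites.

2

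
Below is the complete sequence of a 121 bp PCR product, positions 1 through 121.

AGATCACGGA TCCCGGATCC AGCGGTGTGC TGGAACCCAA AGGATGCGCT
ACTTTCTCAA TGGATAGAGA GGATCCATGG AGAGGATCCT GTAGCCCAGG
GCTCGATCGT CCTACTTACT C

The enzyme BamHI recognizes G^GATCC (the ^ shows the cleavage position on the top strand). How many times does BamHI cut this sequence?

GGATCC occurs starting at positions 8, 15, 71, 84.
BamHI cuts at 4 sites.

4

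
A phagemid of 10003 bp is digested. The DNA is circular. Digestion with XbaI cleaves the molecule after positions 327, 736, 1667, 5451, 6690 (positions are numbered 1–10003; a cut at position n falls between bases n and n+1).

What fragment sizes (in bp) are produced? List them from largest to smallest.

3784, 3640, 1239, 931, 409 bp

Circular molecule, 5 cuts → 5 fragments:
  736 − 327 = 409 bp
  1667 − 736 = 931 bp
  5451 − 1667 = 3784 bp
  6690 − 5451 = 1239 bp
  wrap: 10003 − 6690 + 327 = 3640 bp
Sorted largest to smallest: 3784, 3640, 1239, 931, 409 bp.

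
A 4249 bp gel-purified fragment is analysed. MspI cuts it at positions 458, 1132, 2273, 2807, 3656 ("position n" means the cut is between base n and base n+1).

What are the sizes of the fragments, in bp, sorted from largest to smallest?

Linear molecule, 5 cuts → 6 fragments:
  458 − 0 = 458 bp
  1132 − 458 = 674 bp
  2273 − 1132 = 1141 bp
  2807 − 2273 = 534 bp
  3656 − 2807 = 849 bp
  4249 − 3656 = 593 bp
Sorted largest to smallest: 1141, 849, 674, 593, 534, 458 bp.

1141, 849, 674, 593, 534, 458 bp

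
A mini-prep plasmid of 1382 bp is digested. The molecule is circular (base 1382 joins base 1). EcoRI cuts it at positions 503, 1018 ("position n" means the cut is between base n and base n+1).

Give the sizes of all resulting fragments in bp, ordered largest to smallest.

Circular molecule, 2 cuts → 2 fragments:
  1018 − 503 = 515 bp
  wrap: 1382 − 1018 + 503 = 867 bp
Sorted largest to smallest: 867, 515 bp.

867, 515 bp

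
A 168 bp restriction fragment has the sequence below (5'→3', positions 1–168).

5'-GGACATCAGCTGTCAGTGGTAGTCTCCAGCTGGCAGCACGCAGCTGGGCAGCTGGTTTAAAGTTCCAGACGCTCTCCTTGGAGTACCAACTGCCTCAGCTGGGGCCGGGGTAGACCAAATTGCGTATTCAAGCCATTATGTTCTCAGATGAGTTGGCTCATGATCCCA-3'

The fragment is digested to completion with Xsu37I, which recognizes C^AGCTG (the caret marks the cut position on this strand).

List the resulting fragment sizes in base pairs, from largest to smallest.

Xsu37I sites (CAGCTG) start at positions 7, 27, 41, 49, 96.
Xsu37I cuts after the first base of each site, so after positions 7, 27, 41, 49, 96.
Linear molecule, 5 cuts → 6 fragments:
  1–7 → 7 bp
  8–27 → 20 bp
  28–41 → 14 bp
  42–49 → 8 bp
  50–96 → 47 bp
  97–168 → 72 bp
Sorted largest to smallest: 72, 47, 20, 14, 8, 7 bp.

72, 47, 20, 14, 8, 7 bp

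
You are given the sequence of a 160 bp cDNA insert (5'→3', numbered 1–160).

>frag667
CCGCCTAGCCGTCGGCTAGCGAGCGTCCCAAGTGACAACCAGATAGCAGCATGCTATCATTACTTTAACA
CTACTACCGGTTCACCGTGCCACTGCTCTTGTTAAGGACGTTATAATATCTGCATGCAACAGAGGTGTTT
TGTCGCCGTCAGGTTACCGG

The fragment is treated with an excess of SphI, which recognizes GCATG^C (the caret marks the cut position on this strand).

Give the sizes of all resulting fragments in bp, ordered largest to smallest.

73, 53, 34 bp

SphI sites (GCATGC) start at positions 49, 122.
SphI cuts after base 5 of each site (before the last base), so after positions 53, 126.
Linear molecule, 2 cuts → 3 fragments:
  1–53 → 53 bp
  54–126 → 73 bp
  127–160 → 34 bp
Sorted largest to smallest: 73, 53, 34 bp.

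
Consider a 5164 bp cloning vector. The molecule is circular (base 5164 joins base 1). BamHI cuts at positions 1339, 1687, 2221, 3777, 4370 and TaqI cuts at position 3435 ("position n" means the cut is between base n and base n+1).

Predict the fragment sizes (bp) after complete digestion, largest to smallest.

2133, 1214, 593, 534, 348, 342 bp

Combined cut positions (sorted): 1339, 1687, 2221, 3435, 3777, 4370.
Circular molecule, 6 cuts → 6 fragments:
  1687 − 1339 = 348 bp
  2221 − 1687 = 534 bp
  3435 − 2221 = 1214 bp
  3777 − 3435 = 342 bp
  4370 − 3777 = 593 bp
  wrap: 5164 − 4370 + 1339 = 2133 bp
Sorted largest to smallest: 2133, 1214, 593, 534, 348, 342 bp.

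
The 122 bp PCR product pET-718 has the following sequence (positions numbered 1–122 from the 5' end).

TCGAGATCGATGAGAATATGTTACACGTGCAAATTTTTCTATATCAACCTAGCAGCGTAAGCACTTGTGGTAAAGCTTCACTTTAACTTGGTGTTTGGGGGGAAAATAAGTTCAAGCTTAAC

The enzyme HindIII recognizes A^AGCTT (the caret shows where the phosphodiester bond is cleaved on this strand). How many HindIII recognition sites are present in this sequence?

AAGCTT occurs starting at positions 73, 114.
HindIII cuts at 2 sites.

2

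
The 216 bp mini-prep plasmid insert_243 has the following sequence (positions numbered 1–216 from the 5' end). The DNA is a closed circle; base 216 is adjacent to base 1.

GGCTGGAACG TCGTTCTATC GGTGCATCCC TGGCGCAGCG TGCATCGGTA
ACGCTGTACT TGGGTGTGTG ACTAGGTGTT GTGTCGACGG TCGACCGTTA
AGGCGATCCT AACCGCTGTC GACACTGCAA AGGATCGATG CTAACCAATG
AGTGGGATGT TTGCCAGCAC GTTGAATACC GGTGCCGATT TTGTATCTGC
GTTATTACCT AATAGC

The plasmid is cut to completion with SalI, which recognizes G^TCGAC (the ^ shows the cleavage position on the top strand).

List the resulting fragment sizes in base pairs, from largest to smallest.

SalI sites (GTCGAC) start at positions 83, 90, 118.
SalI cuts after the first base of each site, so after positions 83, 90, 118.
Circular molecule, 3 cuts → 3 fragments:
  84–90 → 7 bp
  91–118 → 28 bp
  119–216 then 1–83 → 98 + 83 = 181 bp
Sorted largest to smallest: 181, 28, 7 bp.

181, 28, 7 bp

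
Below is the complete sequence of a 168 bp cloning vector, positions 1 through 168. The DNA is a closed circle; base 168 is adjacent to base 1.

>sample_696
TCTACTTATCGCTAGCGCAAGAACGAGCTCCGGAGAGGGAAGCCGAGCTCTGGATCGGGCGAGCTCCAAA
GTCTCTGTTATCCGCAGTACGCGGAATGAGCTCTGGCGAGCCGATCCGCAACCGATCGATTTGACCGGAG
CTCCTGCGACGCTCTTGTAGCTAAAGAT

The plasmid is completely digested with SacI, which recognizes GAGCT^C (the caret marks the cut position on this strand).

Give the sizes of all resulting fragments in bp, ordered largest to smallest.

SacI sites (GAGCTC) start at positions 25, 45, 61, 98, 138.
SacI cuts after base 5 of each site (before the last base), so after positions 29, 49, 65, 102, 142.
Circular molecule, 5 cuts → 5 fragments:
  30–49 → 20 bp
  50–65 → 16 bp
  66–102 → 37 bp
  103–142 → 40 bp
  143–168 then 1–29 → 26 + 29 = 55 bp
Sorted largest to smallest: 55, 40, 37, 20, 16 bp.

55, 40, 37, 20, 16 bp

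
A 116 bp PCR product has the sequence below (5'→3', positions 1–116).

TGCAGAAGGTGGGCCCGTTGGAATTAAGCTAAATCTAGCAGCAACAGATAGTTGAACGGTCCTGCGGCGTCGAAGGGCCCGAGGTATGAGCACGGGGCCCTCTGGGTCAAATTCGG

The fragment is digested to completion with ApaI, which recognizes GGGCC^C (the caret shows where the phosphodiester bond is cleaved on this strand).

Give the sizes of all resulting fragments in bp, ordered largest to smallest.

64, 20, 17, 15 bp

ApaI sites (GGGCCC) start at positions 11, 75, 95.
ApaI cuts after base 5 of each site (before the last base), so after positions 15, 79, 99.
Linear molecule, 3 cuts → 4 fragments:
  1–15 → 15 bp
  16–79 → 64 bp
  80–99 → 20 bp
  100–116 → 17 bp
Sorted largest to smallest: 64, 20, 17, 15 bp.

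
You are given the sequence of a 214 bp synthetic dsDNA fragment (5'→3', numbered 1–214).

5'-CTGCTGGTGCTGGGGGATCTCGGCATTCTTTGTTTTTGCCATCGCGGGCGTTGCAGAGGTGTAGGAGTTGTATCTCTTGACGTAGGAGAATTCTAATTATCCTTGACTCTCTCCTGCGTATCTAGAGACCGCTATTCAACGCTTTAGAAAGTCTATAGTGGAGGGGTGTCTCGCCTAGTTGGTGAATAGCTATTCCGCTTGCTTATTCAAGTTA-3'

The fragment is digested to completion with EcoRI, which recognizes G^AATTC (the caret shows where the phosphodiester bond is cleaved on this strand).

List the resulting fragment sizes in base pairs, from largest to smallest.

126, 88 bp

The EcoRI site (GAATTC) starts at position 88.
EcoRI cuts after the first base of each site, so after position 88.
Linear molecule, 1 cut → 2 fragments:
  1–88 → 88 bp
  89–214 → 126 bp
Sorted largest to smallest: 126, 88 bp.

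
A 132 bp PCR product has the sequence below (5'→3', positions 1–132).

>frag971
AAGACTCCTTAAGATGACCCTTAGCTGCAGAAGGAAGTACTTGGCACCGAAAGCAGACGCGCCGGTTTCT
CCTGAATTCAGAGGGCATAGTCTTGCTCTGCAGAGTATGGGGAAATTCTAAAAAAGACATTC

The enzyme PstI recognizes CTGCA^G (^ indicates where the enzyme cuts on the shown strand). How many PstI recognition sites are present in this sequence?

2

CTGCAG occurs starting at positions 25, 98.
PstI cuts at 2 sites.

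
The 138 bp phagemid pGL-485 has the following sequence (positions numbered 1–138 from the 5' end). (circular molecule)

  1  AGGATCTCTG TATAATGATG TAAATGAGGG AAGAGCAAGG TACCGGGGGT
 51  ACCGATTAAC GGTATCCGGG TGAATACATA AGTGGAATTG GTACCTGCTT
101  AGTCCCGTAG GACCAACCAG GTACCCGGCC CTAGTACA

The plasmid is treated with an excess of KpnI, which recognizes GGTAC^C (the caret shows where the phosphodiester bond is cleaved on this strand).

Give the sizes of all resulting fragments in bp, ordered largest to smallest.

KpnI sites (GGTACC) start at positions 39, 48, 90, 120.
KpnI cuts after base 5 of each site (before the last base), so after positions 43, 52, 94, 124.
Circular molecule, 4 cuts → 4 fragments:
  44–52 → 9 bp
  53–94 → 42 bp
  95–124 → 30 bp
  125–138 then 1–43 → 14 + 43 = 57 bp
Sorted largest to smallest: 57, 42, 30, 9 bp.

57, 42, 30, 9 bp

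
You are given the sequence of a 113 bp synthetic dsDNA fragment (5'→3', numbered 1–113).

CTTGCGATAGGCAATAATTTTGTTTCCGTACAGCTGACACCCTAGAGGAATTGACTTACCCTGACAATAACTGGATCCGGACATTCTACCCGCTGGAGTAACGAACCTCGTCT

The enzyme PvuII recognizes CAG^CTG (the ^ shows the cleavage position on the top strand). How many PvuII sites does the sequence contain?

1

CAGCTG occurs starting at position 31.
PvuII cuts at 1 site.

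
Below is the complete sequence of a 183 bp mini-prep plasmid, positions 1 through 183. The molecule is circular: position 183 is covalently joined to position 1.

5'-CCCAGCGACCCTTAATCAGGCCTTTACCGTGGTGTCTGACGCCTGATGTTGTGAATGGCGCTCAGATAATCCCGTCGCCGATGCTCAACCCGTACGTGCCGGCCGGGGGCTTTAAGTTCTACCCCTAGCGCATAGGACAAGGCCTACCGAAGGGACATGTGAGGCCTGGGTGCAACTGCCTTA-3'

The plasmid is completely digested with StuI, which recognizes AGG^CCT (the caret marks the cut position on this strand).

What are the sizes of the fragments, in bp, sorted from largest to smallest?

StuI sites (AGGCCT) start at positions 18, 140, 162.
StuI cuts after base 3 of each site, so after positions 20, 142, 164.
Circular molecule, 3 cuts → 3 fragments:
  21–142 → 122 bp
  143–164 → 22 bp
  165–183 then 1–20 → 19 + 20 = 39 bp
Sorted largest to smallest: 122, 39, 22 bp.

122, 39, 22 bp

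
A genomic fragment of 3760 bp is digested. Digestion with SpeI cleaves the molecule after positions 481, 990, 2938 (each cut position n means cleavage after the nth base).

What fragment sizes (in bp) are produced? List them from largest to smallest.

Linear molecule, 3 cuts → 4 fragments:
  481 − 0 = 481 bp
  990 − 481 = 509 bp
  2938 − 990 = 1948 bp
  3760 − 2938 = 822 bp
Sorted largest to smallest: 1948, 822, 509, 481 bp.

1948, 822, 509, 481 bp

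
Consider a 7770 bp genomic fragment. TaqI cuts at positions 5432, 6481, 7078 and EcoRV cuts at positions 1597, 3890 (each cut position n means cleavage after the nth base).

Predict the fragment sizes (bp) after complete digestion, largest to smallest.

2293, 1597, 1542, 1049, 692, 597 bp

Combined cut positions (sorted): 1597, 3890, 5432, 6481, 7078.
Linear molecule, 5 cuts → 6 fragments:
  1597 − 0 = 1597 bp
  3890 − 1597 = 2293 bp
  5432 − 3890 = 1542 bp
  6481 − 5432 = 1049 bp
  7078 − 6481 = 597 bp
  7770 − 7078 = 692 bp
Sorted largest to smallest: 2293, 1597, 1542, 1049, 692, 597 bp.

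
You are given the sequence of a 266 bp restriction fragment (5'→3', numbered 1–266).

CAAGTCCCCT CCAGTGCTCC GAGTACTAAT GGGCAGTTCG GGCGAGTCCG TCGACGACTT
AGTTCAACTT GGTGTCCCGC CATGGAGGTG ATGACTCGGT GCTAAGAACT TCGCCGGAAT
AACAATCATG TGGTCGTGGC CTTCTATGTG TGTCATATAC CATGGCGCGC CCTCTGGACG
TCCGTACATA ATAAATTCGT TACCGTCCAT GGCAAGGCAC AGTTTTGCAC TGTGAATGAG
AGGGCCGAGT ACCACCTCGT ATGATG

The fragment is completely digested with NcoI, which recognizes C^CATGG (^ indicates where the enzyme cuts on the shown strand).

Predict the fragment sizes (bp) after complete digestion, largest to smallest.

80, 80, 59, 47 bp

NcoI sites (CCATGG) start at positions 80, 160, 207.
NcoI cuts after the first base of each site, so after positions 80, 160, 207.
Linear molecule, 3 cuts → 4 fragments:
  1–80 → 80 bp
  81–160 → 80 bp
  161–207 → 47 bp
  208–266 → 59 bp
Sorted largest to smallest: 80, 80, 59, 47 bp.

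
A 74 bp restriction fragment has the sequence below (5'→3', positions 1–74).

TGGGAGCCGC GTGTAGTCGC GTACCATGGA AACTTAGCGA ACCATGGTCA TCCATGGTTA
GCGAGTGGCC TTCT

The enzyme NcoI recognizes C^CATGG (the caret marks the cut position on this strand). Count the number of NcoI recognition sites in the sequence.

3

CCATGG occurs starting at positions 24, 42, 52.
NcoI cuts at 3 sites.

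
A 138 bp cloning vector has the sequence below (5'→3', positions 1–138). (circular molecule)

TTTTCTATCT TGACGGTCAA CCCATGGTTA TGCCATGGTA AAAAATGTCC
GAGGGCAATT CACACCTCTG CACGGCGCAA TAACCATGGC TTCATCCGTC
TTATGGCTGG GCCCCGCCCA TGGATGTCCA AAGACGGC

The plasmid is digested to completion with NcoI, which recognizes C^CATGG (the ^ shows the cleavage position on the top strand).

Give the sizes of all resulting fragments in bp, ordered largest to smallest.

51, 42, 34, 11 bp

NcoI sites (CCATGG) start at positions 22, 33, 84, 118.
NcoI cuts after the first base of each site, so after positions 22, 33, 84, 118.
Circular molecule, 4 cuts → 4 fragments:
  23–33 → 11 bp
  34–84 → 51 bp
  85–118 → 34 bp
  119–138 then 1–22 → 20 + 22 = 42 bp
Sorted largest to smallest: 51, 42, 34, 11 bp.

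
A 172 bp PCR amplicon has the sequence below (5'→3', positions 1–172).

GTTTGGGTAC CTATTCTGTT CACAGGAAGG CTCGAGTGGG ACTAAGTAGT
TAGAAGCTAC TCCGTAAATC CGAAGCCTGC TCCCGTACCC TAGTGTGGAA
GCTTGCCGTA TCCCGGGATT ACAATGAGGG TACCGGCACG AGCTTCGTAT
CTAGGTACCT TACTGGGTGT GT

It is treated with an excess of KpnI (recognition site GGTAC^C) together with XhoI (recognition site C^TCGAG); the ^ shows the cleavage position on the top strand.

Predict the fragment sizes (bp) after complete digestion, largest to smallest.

KpnI sites (GGTACC) start at positions 6, 129, 154.
KpnI cuts after base 5 of each site (before the last base), so after positions 10, 133, 158.
The XhoI site (CTCGAG) starts at position 31.
XhoI cuts after the first base of each site, so after position 31.
Combined cut positions: 10, 31, 133, 158.
Linear molecule, 4 cuts → 5 fragments:
  1–10 → 10 bp
  11–31 → 21 bp
  32–133 → 102 bp
  134–158 → 25 bp
  159–172 → 14 bp
Sorted largest to smallest: 102, 25, 21, 14, 10 bp.

102, 25, 21, 14, 10 bp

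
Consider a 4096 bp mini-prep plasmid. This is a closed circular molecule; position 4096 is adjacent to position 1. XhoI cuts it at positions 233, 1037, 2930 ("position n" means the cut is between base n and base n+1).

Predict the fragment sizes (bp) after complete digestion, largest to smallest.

1893, 1399, 804 bp

Circular molecule, 3 cuts → 3 fragments:
  1037 − 233 = 804 bp
  2930 − 1037 = 1893 bp
  wrap: 4096 − 2930 + 233 = 1399 bp
Sorted largest to smallest: 1893, 1399, 804 bp.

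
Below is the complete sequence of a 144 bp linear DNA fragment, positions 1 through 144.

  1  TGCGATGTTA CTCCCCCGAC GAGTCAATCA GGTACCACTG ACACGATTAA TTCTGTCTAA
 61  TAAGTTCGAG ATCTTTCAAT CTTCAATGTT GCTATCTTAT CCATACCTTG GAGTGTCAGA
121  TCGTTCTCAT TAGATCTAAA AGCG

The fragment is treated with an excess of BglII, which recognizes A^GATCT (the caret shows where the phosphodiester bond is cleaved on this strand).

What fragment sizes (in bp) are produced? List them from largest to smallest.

BglII sites (AGATCT) start at positions 69, 132.
BglII cuts after the first base of each site, so after positions 69, 132.
Linear molecule, 2 cuts → 3 fragments:
  1–69 → 69 bp
  70–132 → 63 bp
  133–144 → 12 bp
Sorted largest to smallest: 69, 63, 12 bp.

69, 63, 12 bp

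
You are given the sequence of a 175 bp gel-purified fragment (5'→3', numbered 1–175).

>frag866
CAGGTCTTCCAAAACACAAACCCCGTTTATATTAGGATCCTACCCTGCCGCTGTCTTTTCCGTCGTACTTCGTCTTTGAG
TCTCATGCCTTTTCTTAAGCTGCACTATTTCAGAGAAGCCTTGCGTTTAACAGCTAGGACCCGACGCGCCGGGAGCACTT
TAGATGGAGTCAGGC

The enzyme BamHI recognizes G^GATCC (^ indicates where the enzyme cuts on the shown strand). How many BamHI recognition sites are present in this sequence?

1

GGATCC occurs starting at position 35.
BamHI cuts at 1 site.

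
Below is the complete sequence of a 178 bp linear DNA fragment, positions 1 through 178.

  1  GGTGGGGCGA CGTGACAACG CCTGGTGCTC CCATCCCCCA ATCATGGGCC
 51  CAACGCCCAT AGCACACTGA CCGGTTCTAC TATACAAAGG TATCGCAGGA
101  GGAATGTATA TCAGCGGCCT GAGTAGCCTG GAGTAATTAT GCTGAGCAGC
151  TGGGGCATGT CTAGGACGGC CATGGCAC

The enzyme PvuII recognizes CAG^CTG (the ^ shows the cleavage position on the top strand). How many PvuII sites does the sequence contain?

1

CAGCTG occurs starting at position 147.
PvuII cuts at 1 site.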